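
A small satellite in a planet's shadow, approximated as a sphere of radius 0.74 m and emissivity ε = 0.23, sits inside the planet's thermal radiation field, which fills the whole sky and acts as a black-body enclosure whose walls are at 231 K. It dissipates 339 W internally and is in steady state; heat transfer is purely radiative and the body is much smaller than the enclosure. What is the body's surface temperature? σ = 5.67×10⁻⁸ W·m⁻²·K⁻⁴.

For a small grey body in a large enclosure, net radiated power = εσA(T⁴ − T_w⁴).
Steady state: P = εσA(T⁴ − T_w⁴) with A = 4πr² = 6.881 m².
T⁴ = P/(εσA) + T_w⁴ = 339/(0.23·5.67×10⁻⁸·6.881) + (231)⁴
    = 3.778×10⁹ + 2.847×10⁹ = 6.625×10⁹ K⁴.

T ≈ 285 K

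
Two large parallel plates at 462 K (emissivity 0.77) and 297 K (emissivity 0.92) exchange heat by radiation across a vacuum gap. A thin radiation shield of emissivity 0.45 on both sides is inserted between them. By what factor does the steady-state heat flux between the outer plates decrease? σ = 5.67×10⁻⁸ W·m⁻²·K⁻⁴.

Without shield: q₀ = σΔ(T⁴)/(1/ε₁+1/ε₂−1) with denominator 1.386.
With shield the two gaps are in series; the resistances add: (1/ε₁+1/ε_s−1)+(1/ε_s+1/ε₂−1) = 2.521+2.309 = 4.830.
Heat-flux ratio q₀/q = 4.830/1.386.

factor ≈ 3.49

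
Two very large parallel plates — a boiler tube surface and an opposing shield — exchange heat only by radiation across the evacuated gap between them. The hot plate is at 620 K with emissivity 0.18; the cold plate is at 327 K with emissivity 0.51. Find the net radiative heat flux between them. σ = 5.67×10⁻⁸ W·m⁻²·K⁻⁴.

For two infinite grey parallel plates, q = σ(T₁⁴ − T₂⁴)/(1/ε₁ + 1/ε₂ − 1).
T₁⁴ − T₂⁴ = 1.478×10¹¹ − 1.143×10¹⁰ = 1.363×10¹¹ K⁴.
1/ε₁ + 1/ε₂ − 1 = 5.556 + 1.961 − 1 = 6.516.
q = 5.67×10⁻⁸ × 1.363×10¹¹ / 6.516.

q ≈ 1190 W/m²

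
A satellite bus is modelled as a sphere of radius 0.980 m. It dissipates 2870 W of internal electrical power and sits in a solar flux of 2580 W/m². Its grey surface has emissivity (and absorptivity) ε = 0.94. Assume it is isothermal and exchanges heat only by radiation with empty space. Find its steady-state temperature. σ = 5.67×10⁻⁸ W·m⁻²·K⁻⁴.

At steady state, absorbed solar power + internal power = radiated power.
Absorbed: α·S·A_cross = 0.94·2580·3.017 = 7317 W (cross-section πr²).
Total input = 7317 + 2870 = 10190 W.
Radiated: εσ·A_surf·T⁴ with A_surf = 4πr² = 12.07 m².
T⁴ = 10190/(0.94·5.67×10⁻⁸·12.07) = 1.584×10¹⁰ K⁴.

T ≈ 355 K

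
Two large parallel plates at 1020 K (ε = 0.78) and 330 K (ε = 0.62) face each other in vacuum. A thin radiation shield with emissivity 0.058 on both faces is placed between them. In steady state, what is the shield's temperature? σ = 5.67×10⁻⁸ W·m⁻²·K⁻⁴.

In steady state the net flux on the hot side equals that on the cold side.
σ(T₁⁴−T_s⁴)/D₁ = σ(T_s⁴−T₂⁴)/D₂, with D₁ = 1/ε₁+1/ε_s−1 = 17.52, D₂ = 1/ε_s+1/ε₂−1 = 17.85.
Solve for T_s⁴: T_s⁴ = (D₂·T₁⁴ + D₁·T₂⁴)/(D₁+D₂) = 5.522×10¹¹ K⁴.

T_s ≈ 862 K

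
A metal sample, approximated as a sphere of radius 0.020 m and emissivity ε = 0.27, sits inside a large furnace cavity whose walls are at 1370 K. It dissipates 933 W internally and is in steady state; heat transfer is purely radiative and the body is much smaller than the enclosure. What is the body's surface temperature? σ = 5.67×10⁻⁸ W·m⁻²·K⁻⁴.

T ≈ 1990 K

For a small grey body in a large enclosure, net radiated power = εσA(T⁴ − T_w⁴).
Steady state: P = εσA(T⁴ − T_w⁴) with A = 4πr² = 0.005027 m².
T⁴ = P/(εσA) + T_w⁴ = 933/(0.27·5.67×10⁻⁸·0.005027) + (1370)⁴
    = 1.212×10¹³ + 3.523×10¹² = 1.565×10¹³ K⁴.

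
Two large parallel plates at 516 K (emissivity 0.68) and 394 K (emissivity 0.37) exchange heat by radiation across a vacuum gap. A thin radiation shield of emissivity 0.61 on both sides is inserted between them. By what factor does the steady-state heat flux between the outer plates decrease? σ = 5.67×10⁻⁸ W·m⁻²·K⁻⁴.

factor ≈ 1.72

Without shield: q₀ = σΔ(T⁴)/(1/ε₁+1/ε₂−1) with denominator 3.173.
With shield the two gaps are in series; the resistances add: (1/ε₁+1/ε_s−1)+(1/ε_s+1/ε₂−1) = 2.110+3.342 = 5.452.
Heat-flux ratio q₀/q = 5.452/3.173.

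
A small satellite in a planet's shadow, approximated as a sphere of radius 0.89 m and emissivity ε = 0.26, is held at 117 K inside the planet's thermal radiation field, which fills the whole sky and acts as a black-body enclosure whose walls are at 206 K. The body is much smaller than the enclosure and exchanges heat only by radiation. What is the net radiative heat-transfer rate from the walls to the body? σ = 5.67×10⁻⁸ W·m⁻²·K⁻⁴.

P_net ≈ 237 W

For a small grey body in a large enclosure: P_net = εσA(T_body⁴ − T_wall⁴).
A = 4πr² = 9.954 m²; T_body⁴ − T_wall⁴ = 1.874×10⁸ − 1.801×10⁹ = -1.613×10⁹ K⁴.
|P_net| = 0.26·5.67×10⁻⁸·9.954·1.613×10⁹.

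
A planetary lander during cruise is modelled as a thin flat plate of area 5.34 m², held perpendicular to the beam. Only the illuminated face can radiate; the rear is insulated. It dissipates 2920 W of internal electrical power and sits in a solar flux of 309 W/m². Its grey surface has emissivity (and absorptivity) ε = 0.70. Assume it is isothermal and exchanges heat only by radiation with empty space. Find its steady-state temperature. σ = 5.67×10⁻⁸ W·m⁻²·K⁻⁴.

At steady state, absorbed solar power + internal power = radiated power.
Absorbed: α·S·A_cross = 0.70·309·5.340 = 1155 W (cross-section A).
Total input = 1155 + 2920 = 4075 W.
Radiated: εσ·A_surf·T⁴ with A_surf = A = 5.340 m².
T⁴ = 4075/(0.70·5.67×10⁻⁸·5.340) = 1.923×10¹⁰ K⁴.

T ≈ 372 K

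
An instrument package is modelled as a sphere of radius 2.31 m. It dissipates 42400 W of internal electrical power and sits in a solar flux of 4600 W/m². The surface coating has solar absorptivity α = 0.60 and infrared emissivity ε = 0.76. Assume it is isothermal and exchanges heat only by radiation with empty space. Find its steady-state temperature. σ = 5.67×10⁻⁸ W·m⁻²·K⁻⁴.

T ≈ 419 K

At steady state, absorbed solar power + internal power = radiated power.
Absorbed: α·S·A_cross = 0.60·4600·16.76 = 46270 W (cross-section πr²).
Total input = 46270 + 42400 = 88670 W.
Radiated: εσ·A_surf·T⁴ with A_surf = 4πr² = 67.06 m².
T⁴ = 88670/(0.76·5.67×10⁻⁸·67.06) = 3.069×10¹⁰ K⁴.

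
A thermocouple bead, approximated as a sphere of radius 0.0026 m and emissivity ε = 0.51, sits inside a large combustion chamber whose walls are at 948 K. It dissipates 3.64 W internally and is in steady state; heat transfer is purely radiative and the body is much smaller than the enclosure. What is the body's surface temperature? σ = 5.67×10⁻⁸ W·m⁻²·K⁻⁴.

T ≈ 1230 K

For a small grey body in a large enclosure, net radiated power = εσA(T⁴ − T_w⁴).
Steady state: P = εσA(T⁴ − T_w⁴) with A = 4πr² = 8.495×10⁻⁵ m².
T⁴ = P/(εσA) + T_w⁴ = 3.64/(0.51·5.67×10⁻⁸·8.495×10⁻⁵) + (948)⁴
    = 1.482×10¹² + 8.077×10¹¹ = 2.289×10¹² K⁴.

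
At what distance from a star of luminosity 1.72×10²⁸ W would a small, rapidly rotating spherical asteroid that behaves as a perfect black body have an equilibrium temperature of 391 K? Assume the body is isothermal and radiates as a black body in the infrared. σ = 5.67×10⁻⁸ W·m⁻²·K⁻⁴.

For an isothermal black-emitting sphere, (1−a)S·πr² = σ·4πr²·T⁴ ⇒ S = 4σT⁴/(1−a).
S = 4·5.67×10⁻⁸·(391)⁴/1.00 = 5301 W/m².
Flux falls as S = L/(4πd²), so d = √(L/(4πS)) = √(1.72×10²⁸/(4π·5301)).

d ≈ 5.08×10¹¹ m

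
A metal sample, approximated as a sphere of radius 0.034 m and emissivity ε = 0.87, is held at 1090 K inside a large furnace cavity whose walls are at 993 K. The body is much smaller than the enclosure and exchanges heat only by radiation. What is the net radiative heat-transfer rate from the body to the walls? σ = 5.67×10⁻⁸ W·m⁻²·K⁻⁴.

P_net ≈ 315 W

For a small grey body in a large enclosure: P_net = εσA(T_body⁴ − T_wall⁴).
A = 4πr² = 0.01453 m²; T_body⁴ − T_wall⁴ = 1.412×10¹² − 9.723×10¹¹ = 4.393×10¹¹ K⁴.
|P_net| = 0.87·5.67×10⁻⁸·0.01453·4.393×10¹¹.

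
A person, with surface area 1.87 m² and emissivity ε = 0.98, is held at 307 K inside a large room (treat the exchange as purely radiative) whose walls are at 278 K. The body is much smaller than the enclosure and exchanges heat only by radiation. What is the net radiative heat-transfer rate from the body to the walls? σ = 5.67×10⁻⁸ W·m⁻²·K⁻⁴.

For a small grey body in a large enclosure: P_net = εσA(T_body⁴ − T_wall⁴).
A = 1.87 m²; T_body⁴ − T_wall⁴ = 8.883×10⁹ − 5.973×10⁹ = 2.910×10⁹ K⁴.
|P_net| = 0.98·5.67×10⁻⁸·1.870·2.910×10⁹.

P_net ≈ 302 W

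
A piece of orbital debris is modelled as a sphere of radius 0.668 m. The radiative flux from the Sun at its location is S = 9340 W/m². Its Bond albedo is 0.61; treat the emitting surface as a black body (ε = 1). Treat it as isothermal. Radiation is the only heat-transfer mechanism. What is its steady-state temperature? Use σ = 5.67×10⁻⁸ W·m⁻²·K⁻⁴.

At equilibrium, absorbed power = emitted power.
Absorbing cross-section = πr² = 1.402 m²; emitting surface = 4πr² = 5.607 m² (ratio 4).
(1−a)S·A_cross = εσ·A_surf·T⁴  ⇒  T⁴ = (1−a)S/(4σ).
T⁴ = 0.390·9340/(4·5.67×10⁻⁸) = 1.606×10¹⁰ K⁴.
T = (1.606×10¹⁰)^(1/4).

T ≈ 356 K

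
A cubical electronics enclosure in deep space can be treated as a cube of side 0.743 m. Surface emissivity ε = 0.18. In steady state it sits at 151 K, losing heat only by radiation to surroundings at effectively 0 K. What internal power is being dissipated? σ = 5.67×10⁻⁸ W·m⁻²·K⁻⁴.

P ≈ 17.6 W

Steady state: P = εσA T⁴.
A = 6L² = 3.312 m²; T⁴ = (151)⁴ = 5.199×10⁸ K⁴.
P = 0.18 × 5.67×10⁻⁸ × 3.312 × 5.199×10⁸.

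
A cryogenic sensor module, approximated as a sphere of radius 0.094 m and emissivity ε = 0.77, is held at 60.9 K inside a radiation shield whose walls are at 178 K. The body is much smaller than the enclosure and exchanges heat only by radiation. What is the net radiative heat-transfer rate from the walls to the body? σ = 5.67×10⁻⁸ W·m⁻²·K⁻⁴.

For a small grey body in a large enclosure: P_net = εσA(T_body⁴ − T_wall⁴).
A = 4πr² = 0.1110 m²; T_body⁴ − T_wall⁴ = 1.376×10⁷ − 1.004×10⁹ = -9.901×10⁸ K⁴.
|P_net| = 0.77·5.67×10⁻⁸·0.1110·9.901×10⁸.

P_net ≈ 4.80 W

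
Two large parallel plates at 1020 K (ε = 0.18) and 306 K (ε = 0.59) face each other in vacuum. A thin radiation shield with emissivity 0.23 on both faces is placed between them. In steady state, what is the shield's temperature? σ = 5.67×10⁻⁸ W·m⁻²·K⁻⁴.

T_s ≈ 794 K

In steady state the net flux on the hot side equals that on the cold side.
σ(T₁⁴−T_s⁴)/D₁ = σ(T_s⁴−T₂⁴)/D₂, with D₁ = 1/ε₁+1/ε_s−1 = 8.903, D₂ = 1/ε_s+1/ε₂−1 = 5.043.
Solve for T_s⁴: T_s⁴ = (D₂·T₁⁴ + D₁·T₂⁴)/(D₁+D₂) = 3.970×10¹¹ K⁴.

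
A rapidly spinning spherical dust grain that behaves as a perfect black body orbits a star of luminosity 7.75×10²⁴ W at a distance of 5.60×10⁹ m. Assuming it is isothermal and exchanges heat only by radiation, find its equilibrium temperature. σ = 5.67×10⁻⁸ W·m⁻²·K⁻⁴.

T ≈ 543 K

First find the stellar flux at distance d: S = L/(4πd²) = 7.75×10²⁴/(4π·(5.60×10⁹)²) = 19670 W/m².
For an isothermal sphere, absorbed (1−a)S·πr² = emitted σ·4πr²·T⁴, so T⁴ = (1−a)S/(4σ).
T⁴ = 1.00·19670/(4·5.67×10⁻⁸) = 8.671×10¹⁰ K⁴.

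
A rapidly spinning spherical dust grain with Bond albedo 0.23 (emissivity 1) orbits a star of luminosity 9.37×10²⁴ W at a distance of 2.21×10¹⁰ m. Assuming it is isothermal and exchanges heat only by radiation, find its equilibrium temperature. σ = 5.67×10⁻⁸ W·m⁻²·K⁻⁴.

T ≈ 268 K

First find the stellar flux at distance d: S = L/(4πd²) = 9.37×10²⁴/(4π·(2.21×10¹⁰)²) = 1527 W/m².
For an isothermal sphere, absorbed (1−a)S·πr² = emitted σ·4πr²·T⁴, so T⁴ = (1−a)S/(4σ).
T⁴ = 0.770·1527/(4·5.67×10⁻⁸) = 5.183×10⁹ K⁴.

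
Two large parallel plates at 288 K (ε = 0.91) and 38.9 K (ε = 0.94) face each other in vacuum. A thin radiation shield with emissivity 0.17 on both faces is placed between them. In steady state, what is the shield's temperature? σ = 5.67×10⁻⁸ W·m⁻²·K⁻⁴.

T_s ≈ 242 K

In steady state the net flux on the hot side equals that on the cold side.
σ(T₁⁴−T_s⁴)/D₁ = σ(T_s⁴−T₂⁴)/D₂, with D₁ = 1/ε₁+1/ε_s−1 = 5.981, D₂ = 1/ε_s+1/ε₂−1 = 5.946.
Solve for T_s⁴: T_s⁴ = (D₂·T₁⁴ + D₁·T₂⁴)/(D₁+D₂) = 3.431×10⁹ K⁴.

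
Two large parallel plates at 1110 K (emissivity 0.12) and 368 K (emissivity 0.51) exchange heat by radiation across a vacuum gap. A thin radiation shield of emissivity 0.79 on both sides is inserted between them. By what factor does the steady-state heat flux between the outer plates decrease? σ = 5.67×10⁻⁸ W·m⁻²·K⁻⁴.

factor ≈ 1.16

Without shield: q₀ = σΔ(T⁴)/(1/ε₁+1/ε₂−1) with denominator 9.294.
With shield the two gaps are in series; the resistances add: (1/ε₁+1/ε_s−1)+(1/ε_s+1/ε₂−1) = 8.599+2.227 = 10.83.
Heat-flux ratio q₀/q = 10.83/9.294.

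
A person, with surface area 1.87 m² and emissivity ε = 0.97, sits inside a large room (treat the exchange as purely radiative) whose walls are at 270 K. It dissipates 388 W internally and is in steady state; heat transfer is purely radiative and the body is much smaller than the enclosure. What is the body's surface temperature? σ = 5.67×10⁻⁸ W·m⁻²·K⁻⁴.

For a small grey body in a large enclosure, net radiated power = εσA(T⁴ − T_w⁴).
Steady state: P = εσA(T⁴ − T_w⁴) with A = 1.87 m².
T⁴ = P/(εσA) + T_w⁴ = 388/(0.97·5.67×10⁻⁸·1.870) + (270)⁴
    = 3.773×10⁹ + 5.314×10⁹ = 9.087×10⁹ K⁴.

T ≈ 309 K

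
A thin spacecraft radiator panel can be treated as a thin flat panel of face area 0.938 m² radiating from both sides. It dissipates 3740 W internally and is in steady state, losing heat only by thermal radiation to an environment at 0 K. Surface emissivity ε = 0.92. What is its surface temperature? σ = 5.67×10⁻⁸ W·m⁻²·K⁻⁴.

T ≈ 442 K

Steady state: internal power = radiated power, P = εσA T⁴.
Radiating area A = 2·0.938 = 1.876 m².
T⁴ = P/(εσA) = 3740/(0.92·5.67×10⁻⁸·1.876) = 3.822×10¹⁰ K⁴.
T = (3.822×10¹⁰)^(1/4).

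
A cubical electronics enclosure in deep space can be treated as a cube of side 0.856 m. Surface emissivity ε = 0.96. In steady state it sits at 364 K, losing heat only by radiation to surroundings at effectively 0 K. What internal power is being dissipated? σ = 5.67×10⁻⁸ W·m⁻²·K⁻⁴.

Steady state: P = εσA T⁴.
A = 6L² = 4.396 m²; T⁴ = (364)⁴ = 1.756×10¹⁰ K⁴.
P = 0.96 × 5.67×10⁻⁸ × 4.396 × 1.756×10¹⁰.

P ≈ 4200 W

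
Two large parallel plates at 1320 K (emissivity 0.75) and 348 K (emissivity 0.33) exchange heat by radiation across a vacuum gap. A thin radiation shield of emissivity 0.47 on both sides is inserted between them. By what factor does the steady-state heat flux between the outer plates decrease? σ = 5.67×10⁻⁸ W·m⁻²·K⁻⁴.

factor ≈ 1.97

Without shield: q₀ = σΔ(T⁴)/(1/ε₁+1/ε₂−1) with denominator 3.364.
With shield the two gaps are in series; the resistances add: (1/ε₁+1/ε_s−1)+(1/ε_s+1/ε₂−1) = 2.461+4.158 = 6.619.
Heat-flux ratio q₀/q = 6.619/3.364.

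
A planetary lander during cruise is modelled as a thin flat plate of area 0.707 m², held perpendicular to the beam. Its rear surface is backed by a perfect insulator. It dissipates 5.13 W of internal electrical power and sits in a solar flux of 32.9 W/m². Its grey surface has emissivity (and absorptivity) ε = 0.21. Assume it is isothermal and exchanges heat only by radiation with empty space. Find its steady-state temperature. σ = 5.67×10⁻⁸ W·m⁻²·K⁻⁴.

T ≈ 186 K

At steady state, absorbed solar power + internal power = radiated power.
Absorbed: α·S·A_cross = 0.21·32.9·0.7070 = 4.885 W (cross-section A).
Total input = 4.885 + 5.13 = 10.01 W.
Radiated: εσ·A_surf·T⁴ with A_surf = A = 0.7070 m².
T⁴ = 10.01/(0.21·5.67×10⁻⁸·0.7070) = 1.190×10⁹ K⁴.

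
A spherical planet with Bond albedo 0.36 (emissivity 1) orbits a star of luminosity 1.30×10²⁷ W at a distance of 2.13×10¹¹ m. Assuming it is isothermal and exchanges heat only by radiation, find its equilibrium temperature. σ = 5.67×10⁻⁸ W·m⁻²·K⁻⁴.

T ≈ 283 K

First find the stellar flux at distance d: S = L/(4πd²) = 1.30×10²⁷/(4π·(2.13×10¹¹)²) = 2280 W/m².
For an isothermal sphere, absorbed (1−a)S·πr² = emitted σ·4πr²·T⁴, so T⁴ = (1−a)S/(4σ).
T⁴ = 0.640·2280/(4·5.67×10⁻⁸) = 6.434×10⁹ K⁴.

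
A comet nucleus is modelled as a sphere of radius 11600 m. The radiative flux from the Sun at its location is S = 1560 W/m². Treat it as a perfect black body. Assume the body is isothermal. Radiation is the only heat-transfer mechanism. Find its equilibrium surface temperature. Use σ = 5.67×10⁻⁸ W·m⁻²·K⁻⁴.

At equilibrium, absorbed power = emitted power.
Absorbing cross-section = πr² = 4.227×10⁸ m²; emitting surface = 4πr² = 1.691×10⁹ m² (ratio 4).
S·A_cross = εσ·A_surf·T⁴  ⇒  T⁴ = S/(4σ).
T⁴ = 1.00·1560/(4·5.67×10⁻⁸) = 6.878×10⁹ K⁴.
T = (6.878×10⁹)^(1/4).

T ≈ 288 K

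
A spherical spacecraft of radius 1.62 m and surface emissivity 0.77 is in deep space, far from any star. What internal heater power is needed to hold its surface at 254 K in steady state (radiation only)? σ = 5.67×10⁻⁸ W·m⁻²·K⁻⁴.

P = εσ·4πr²·T⁴.
4πr² = 32.98 m²; T⁴ = 4.162×10⁹ K⁴.
P = 0.77·5.67×10⁻⁸·32.98·4.162×10⁹.

P ≈ 5990 W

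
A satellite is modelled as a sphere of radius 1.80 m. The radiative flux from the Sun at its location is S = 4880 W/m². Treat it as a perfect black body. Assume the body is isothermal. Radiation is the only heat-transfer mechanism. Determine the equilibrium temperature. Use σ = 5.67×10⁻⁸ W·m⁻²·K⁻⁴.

T ≈ 383 K

At equilibrium, absorbed power = emitted power.
Absorbing cross-section = πr² = 10.18 m²; emitting surface = 4πr² = 40.72 m² (ratio 4).
S·A_cross = εσ·A_surf·T⁴  ⇒  T⁴ = S/(4σ).
T⁴ = 1.00·4880/(4·5.67×10⁻⁸) = 2.152×10¹⁰ K⁴.
T = (2.152×10¹⁰)^(1/4).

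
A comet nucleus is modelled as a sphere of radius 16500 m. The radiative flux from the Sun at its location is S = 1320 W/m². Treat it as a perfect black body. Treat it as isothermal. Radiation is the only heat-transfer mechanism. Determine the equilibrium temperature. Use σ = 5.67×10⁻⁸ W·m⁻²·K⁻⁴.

At equilibrium, absorbed power = emitted power.
Absorbing cross-section = πr² = 8.553×10⁸ m²; emitting surface = 4πr² = 3.421×10⁹ m² (ratio 4).
S·A_cross = εσ·A_surf·T⁴  ⇒  T⁴ = S/(4σ).
T⁴ = 1.00·1320/(4·5.67×10⁻⁸) = 5.820×10⁹ K⁴.
T = (5.820×10⁹)^(1/4).

T ≈ 276 K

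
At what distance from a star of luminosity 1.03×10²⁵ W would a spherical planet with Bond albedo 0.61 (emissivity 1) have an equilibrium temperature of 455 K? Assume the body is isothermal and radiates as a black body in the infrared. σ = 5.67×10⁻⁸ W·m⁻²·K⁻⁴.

For an isothermal black-emitting sphere, (1−a)S·πr² = σ·4πr²·T⁴ ⇒ S = 4σT⁴/(1−a).
S = 4·5.67×10⁻⁸·(455)⁴/0.390 = 24920 W/m².
Flux falls as S = L/(4πd²), so d = √(L/(4πS)) = √(1.03×10²⁵/(4π·24920)).

d ≈ 5.73×10⁹ m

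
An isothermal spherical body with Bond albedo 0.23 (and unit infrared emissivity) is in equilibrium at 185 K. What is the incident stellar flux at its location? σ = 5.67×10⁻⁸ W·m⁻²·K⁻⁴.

(1−a)S·πr² = σ·4πr²·T⁴ ⇒ S = 4σT⁴/(1−a).
S = 4·5.67×10⁻⁸·1.171×10⁹/0.770.

S ≈ 345 W/m²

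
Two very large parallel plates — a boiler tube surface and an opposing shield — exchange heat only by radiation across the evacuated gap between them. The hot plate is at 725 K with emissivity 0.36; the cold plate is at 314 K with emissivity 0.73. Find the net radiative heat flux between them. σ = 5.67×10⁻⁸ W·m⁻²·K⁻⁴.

For two infinite grey parallel plates, q = σ(T₁⁴ − T₂⁴)/(1/ε₁ + 1/ε₂ − 1).
T₁⁴ − T₂⁴ = 2.763×10¹¹ − 9.721×10⁹ = 2.666×10¹¹ K⁴.
1/ε₁ + 1/ε₂ − 1 = 2.778 + 1.370 − 1 = 3.148.
q = 5.67×10⁻⁸ × 2.666×10¹¹ / 3.148.

q ≈ 4800 W/m²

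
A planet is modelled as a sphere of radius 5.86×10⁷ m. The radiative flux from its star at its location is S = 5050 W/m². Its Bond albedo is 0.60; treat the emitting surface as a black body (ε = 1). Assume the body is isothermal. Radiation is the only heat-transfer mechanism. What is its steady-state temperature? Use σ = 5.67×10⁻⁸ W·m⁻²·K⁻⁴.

T ≈ 307 K

At equilibrium, absorbed power = emitted power.
Absorbing cross-section = πr² = 1.079×10¹⁶ m²; emitting surface = 4πr² = 4.315×10¹⁶ m² (ratio 4).
(1−a)S·A_cross = εσ·A_surf·T⁴  ⇒  T⁴ = (1−a)S/(4σ).
T⁴ = 0.400·5050/(4·5.67×10⁻⁸) = 8.907×10⁹ K⁴.
T = (8.907×10⁹)^(1/4).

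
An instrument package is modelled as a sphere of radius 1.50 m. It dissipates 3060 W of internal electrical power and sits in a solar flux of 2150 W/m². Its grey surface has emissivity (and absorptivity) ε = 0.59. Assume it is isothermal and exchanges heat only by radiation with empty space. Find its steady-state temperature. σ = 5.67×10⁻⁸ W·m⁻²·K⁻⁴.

T ≈ 336 K

At steady state, absorbed solar power + internal power = radiated power.
Absorbed: α·S·A_cross = 0.59·2150·7.069 = 8966 W (cross-section πr²).
Total input = 8966 + 3060 = 12030 W.
Radiated: εσ·A_surf·T⁴ with A_surf = 4πr² = 28.27 m².
T⁴ = 12030/(0.59·5.67×10⁻⁸·28.27) = 1.271×10¹⁰ K⁴.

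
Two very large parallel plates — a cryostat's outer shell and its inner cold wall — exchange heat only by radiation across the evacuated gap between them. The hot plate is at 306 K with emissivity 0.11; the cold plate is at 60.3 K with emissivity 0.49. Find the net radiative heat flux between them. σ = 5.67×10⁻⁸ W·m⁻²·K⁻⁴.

For two infinite grey parallel plates, q = σ(T₁⁴ − T₂⁴)/(1/ε₁ + 1/ε₂ − 1).
T₁⁴ − T₂⁴ = 8.768×10⁹ − 1.322×10⁷ = 8.754×10⁹ K⁴.
1/ε₁ + 1/ε₂ − 1 = 9.091 + 2.041 − 1 = 10.13.
q = 5.67×10⁻⁸ × 8.754×10⁹ / 10.13.

q ≈ 49.0 W/m²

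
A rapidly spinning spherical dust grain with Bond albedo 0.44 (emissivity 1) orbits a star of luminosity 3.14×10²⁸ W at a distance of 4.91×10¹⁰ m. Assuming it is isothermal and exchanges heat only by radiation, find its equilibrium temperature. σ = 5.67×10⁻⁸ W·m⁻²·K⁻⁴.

First find the stellar flux at distance d: S = L/(4πd²) = 3.14×10²⁸/(4π·(4.91×10¹⁰)²) = 1.036×10⁶ W/m².
For an isothermal sphere, absorbed (1−a)S·πr² = emitted σ·4πr²·T⁴, so T⁴ = (1−a)S/(4σ).
T⁴ = 0.560·1.036×10⁶/(4·5.67×10⁻⁸) = 2.559×10¹² K⁴.

T ≈ 1260 K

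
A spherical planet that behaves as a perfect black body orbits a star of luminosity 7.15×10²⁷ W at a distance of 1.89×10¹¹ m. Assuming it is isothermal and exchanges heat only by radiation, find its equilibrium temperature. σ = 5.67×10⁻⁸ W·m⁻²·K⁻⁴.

First find the stellar flux at distance d: S = L/(4πd²) = 7.15×10²⁷/(4π·(1.89×10¹¹)²) = 15930 W/m².
For an isothermal sphere, absorbed (1−a)S·πr² = emitted σ·4πr²·T⁴, so T⁴ = (1−a)S/(4σ).
T⁴ = 1.00·15930/(4·5.67×10⁻⁸) = 7.023×10¹⁰ K⁴.

T ≈ 515 K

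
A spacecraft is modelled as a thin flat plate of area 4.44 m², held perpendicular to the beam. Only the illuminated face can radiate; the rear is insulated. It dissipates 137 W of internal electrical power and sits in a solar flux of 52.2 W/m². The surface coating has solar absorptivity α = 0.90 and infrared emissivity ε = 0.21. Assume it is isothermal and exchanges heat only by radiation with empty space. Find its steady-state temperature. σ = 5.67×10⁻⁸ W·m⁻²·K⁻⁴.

At steady state, absorbed solar power + internal power = radiated power.
Absorbed: α·S·A_cross = 0.90·52.2·4.440 = 208.6 W (cross-section A).
Total input = 208.6 + 137 = 345.6 W.
Radiated: εσ·A_surf·T⁴ with A_surf = A = 4.440 m².
T⁴ = 345.6/(0.21·5.67×10⁻⁸·4.440) = 6.537×10⁹ K⁴.

T ≈ 284 K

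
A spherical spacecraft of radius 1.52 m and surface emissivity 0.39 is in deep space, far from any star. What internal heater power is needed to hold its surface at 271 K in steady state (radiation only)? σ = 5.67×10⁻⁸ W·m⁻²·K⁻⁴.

P = εσ·4πr²·T⁴.
4πr² = 29.03 m²; T⁴ = 5.394×10⁹ K⁴.
P = 0.39·5.67×10⁻⁸·29.03·5.394×10⁹.

P ≈ 3460 W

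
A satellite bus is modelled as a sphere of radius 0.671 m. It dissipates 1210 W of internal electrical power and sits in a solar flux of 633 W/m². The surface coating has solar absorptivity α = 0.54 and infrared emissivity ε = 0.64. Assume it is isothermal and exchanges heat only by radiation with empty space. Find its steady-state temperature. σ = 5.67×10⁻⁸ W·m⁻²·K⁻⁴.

At steady state, absorbed solar power + internal power = radiated power.
Absorbed: α·S·A_cross = 0.54·633·1.414 = 483.5 W (cross-section πr²).
Total input = 483.5 + 1210 = 1693 W.
Radiated: εσ·A_surf·T⁴ with A_surf = 4πr² = 5.658 m².
T⁴ = 1693/(0.64·5.67×10⁻⁸·5.658) = 8.248×10⁹ K⁴.

T ≈ 301 K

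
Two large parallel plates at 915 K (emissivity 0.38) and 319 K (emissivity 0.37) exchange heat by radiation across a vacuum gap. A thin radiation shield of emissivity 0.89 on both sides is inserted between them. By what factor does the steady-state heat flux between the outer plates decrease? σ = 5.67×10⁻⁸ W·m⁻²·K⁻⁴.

factor ≈ 1.29

Without shield: q₀ = σΔ(T⁴)/(1/ε₁+1/ε₂−1) with denominator 4.334.
With shield the two gaps are in series; the resistances add: (1/ε₁+1/ε_s−1)+(1/ε_s+1/ε₂−1) = 2.755+2.826 = 5.581.
Heat-flux ratio q₀/q = 5.581/4.334.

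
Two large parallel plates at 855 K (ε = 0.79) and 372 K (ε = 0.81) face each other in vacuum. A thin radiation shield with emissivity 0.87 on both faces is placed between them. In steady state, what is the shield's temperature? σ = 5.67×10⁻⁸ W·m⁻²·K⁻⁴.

T_s ≈ 723 K

In steady state the net flux on the hot side equals that on the cold side.
σ(T₁⁴−T_s⁴)/D₁ = σ(T_s⁴−T₂⁴)/D₂, with D₁ = 1/ε₁+1/ε_s−1 = 1.415, D₂ = 1/ε_s+1/ε₂−1 = 1.384.
Solve for T_s⁴: T_s⁴ = (D₂·T₁⁴ + D₁·T₂⁴)/(D₁+D₂) = 2.739×10¹¹ K⁴.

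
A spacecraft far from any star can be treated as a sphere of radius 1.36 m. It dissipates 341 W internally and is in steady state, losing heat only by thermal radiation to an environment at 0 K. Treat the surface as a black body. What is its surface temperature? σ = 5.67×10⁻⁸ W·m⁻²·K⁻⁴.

T ≈ 127 K

Steady state: internal power = radiated power, P = εσA T⁴.
Radiating area A = 4πr² = 23.24 m².
T⁴ = P/(εσA) = 341/(1.0·5.67×10⁻⁸·23.24) = 2.588×10⁸ K⁴.
T = (2.588×10⁸)^(1/4).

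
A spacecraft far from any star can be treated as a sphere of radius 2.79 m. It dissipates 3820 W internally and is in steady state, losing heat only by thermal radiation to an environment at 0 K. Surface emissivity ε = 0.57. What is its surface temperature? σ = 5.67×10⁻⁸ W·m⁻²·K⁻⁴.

Steady state: internal power = radiated power, P = εσA T⁴.
Radiating area A = 4πr² = 97.82 m².
T⁴ = P/(εσA) = 3820/(0.57·5.67×10⁻⁸·97.82) = 1.208×10⁹ K⁴.
T = (1.208×10⁹)^(1/4).

T ≈ 186 K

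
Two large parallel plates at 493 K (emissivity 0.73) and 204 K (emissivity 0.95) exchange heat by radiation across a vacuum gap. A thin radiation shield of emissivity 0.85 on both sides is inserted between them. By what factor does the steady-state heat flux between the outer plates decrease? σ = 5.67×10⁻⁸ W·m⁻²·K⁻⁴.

factor ≈ 1.95

Without shield: q₀ = σΔ(T⁴)/(1/ε₁+1/ε₂−1) with denominator 1.422.
With shield the two gaps are in series; the resistances add: (1/ε₁+1/ε_s−1)+(1/ε_s+1/ε₂−1) = 1.546+1.229 = 2.775.
Heat-flux ratio q₀/q = 2.775/1.422.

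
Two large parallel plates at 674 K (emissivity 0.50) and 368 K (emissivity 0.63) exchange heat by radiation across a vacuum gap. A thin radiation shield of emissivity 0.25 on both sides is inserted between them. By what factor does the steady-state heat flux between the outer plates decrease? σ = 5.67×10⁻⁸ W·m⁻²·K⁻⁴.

Without shield: q₀ = σΔ(T⁴)/(1/ε₁+1/ε₂−1) with denominator 2.587.
With shield the two gaps are in series; the resistances add: (1/ε₁+1/ε_s−1)+(1/ε_s+1/ε₂−1) = 5.000+4.587 = 9.587.
Heat-flux ratio q₀/q = 9.587/2.587.

factor ≈ 3.71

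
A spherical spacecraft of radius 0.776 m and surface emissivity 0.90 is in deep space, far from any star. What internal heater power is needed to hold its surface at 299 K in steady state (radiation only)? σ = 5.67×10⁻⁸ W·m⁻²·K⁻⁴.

P = εσ·4πr²·T⁴.
4πr² = 7.567 m²; T⁴ = 7.993×10⁹ K⁴.
P = 0.90·5.67×10⁻⁸·7.567·7.993×10⁹.

P ≈ 3090 W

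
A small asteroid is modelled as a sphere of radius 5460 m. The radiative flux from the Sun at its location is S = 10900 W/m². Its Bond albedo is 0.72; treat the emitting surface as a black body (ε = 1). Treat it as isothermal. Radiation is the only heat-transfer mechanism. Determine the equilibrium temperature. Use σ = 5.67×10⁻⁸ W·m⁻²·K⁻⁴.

At equilibrium, absorbed power = emitted power.
Absorbing cross-section = πr² = 9.366×10⁷ m²; emitting surface = 4πr² = 3.746×10⁸ m² (ratio 4).
(1−a)S·A_cross = εσ·A_surf·T⁴  ⇒  T⁴ = (1−a)S/(4σ).
T⁴ = 0.280·10900/(4·5.67×10⁻⁸) = 1.346×10¹⁰ K⁴.
T = (1.346×10¹⁰)^(1/4).

T ≈ 341 K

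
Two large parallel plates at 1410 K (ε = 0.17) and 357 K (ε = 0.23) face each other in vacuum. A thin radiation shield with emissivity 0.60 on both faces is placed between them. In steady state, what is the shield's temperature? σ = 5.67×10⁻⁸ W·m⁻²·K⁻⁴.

T_s ≈ 1150 K

In steady state the net flux on the hot side equals that on the cold side.
σ(T₁⁴−T_s⁴)/D₁ = σ(T_s⁴−T₂⁴)/D₂, with D₁ = 1/ε₁+1/ε_s−1 = 6.549, D₂ = 1/ε_s+1/ε₂−1 = 5.014.
Solve for T_s⁴: T_s⁴ = (D₂·T₁⁴ + D₁·T₂⁴)/(D₁+D₂) = 1.723×10¹² K⁴.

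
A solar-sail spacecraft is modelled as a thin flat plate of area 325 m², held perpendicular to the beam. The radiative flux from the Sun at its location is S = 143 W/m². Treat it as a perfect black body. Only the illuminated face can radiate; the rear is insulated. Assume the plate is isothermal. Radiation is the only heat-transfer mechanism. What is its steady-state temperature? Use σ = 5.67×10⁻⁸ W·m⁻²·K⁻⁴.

T ≈ 224 K

At equilibrium, absorbed power = emitted power.
Absorbing cross-section = A = 325.0 m²; emitting surface = A = 325.0 m² (ratio 1).
S·A_cross = εσ·A_surf·T⁴  ⇒  T⁴ = S/(1σ).
T⁴ = 1.00·143/(1·5.67×10⁻⁸) = 2.522×10⁹ K⁴.
T = (2.522×10⁹)^(1/4).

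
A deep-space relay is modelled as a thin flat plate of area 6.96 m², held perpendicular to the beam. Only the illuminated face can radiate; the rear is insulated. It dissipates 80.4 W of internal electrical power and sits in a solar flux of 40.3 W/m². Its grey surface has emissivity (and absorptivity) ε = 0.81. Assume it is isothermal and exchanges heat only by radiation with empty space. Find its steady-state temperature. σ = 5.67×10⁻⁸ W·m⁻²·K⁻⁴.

At steady state, absorbed solar power + internal power = radiated power.
Absorbed: α·S·A_cross = 0.81·40.3·6.960 = 227.2 W (cross-section A).
Total input = 227.2 + 80.4 = 307.6 W.
Radiated: εσ·A_surf·T⁴ with A_surf = A = 6.960 m².
T⁴ = 307.6/(0.81·5.67×10⁻⁸·6.960) = 9.623×10⁸ K⁴.

T ≈ 176 K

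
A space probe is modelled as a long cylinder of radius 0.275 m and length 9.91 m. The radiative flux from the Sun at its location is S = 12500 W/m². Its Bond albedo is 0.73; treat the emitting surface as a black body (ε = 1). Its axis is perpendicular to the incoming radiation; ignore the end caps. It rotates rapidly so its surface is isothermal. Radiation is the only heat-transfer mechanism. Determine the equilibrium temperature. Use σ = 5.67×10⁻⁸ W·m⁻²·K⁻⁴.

T ≈ 371 K

At equilibrium, absorbed power = emitted power.
Absorbing cross-section = 2rL = 5.451 m²; emitting surface = 2πrL = 17.12 m² (ratio π).
(1−a)S·A_cross = εσ·A_surf·T⁴  ⇒  T⁴ = (1−a)S/(πσ).
T⁴ = 0.270·12500/(π·5.67×10⁻⁸) = 1.895×10¹⁰ K⁴.
T = (1.895×10¹⁰)^(1/4).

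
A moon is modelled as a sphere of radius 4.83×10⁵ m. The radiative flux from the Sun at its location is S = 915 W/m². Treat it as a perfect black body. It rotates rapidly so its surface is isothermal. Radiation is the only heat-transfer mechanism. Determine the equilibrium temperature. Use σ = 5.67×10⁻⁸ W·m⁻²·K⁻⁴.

At equilibrium, absorbed power = emitted power.
Absorbing cross-section = πr² = 7.329×10¹¹ m²; emitting surface = 4πr² = 2.932×10¹² m² (ratio 4).
S·A_cross = εσ·A_surf·T⁴  ⇒  T⁴ = S/(4σ).
T⁴ = 1.00·915/(4·5.67×10⁻⁸) = 4.034×10⁹ K⁴.
T = (4.034×10⁹)^(1/4).

T ≈ 252 K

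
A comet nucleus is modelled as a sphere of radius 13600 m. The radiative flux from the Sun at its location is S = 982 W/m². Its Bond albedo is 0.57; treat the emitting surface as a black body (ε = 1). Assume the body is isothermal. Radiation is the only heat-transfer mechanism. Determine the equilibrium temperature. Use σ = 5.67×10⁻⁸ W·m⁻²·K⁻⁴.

T ≈ 208 K

At equilibrium, absorbed power = emitted power.
Absorbing cross-section = πr² = 5.811×10⁸ m²; emitting surface = 4πr² = 2.324×10⁹ m² (ratio 4).
(1−a)S·A_cross = εσ·A_surf·T⁴  ⇒  T⁴ = (1−a)S/(4σ).
T⁴ = 0.430·982/(4·5.67×10⁻⁸) = 1.862×10⁹ K⁴.
T = (1.862×10⁹)^(1/4).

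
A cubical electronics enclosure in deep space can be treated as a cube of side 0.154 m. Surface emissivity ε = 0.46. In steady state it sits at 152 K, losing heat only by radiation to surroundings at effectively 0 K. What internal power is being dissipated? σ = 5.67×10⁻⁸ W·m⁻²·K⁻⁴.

P ≈ 1.98 W

Steady state: P = εσA T⁴.
A = 6L² = 0.1423 m²; T⁴ = (152)⁴ = 5.338×10⁸ K⁴.
P = 0.46 × 5.67×10⁻⁸ × 0.1423 × 5.338×10⁸.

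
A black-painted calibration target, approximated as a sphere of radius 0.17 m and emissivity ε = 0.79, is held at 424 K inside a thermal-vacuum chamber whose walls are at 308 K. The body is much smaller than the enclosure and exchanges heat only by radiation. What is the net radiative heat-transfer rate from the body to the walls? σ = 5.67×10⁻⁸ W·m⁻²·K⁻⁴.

P_net ≈ 379 W

For a small grey body in a large enclosure: P_net = εσA(T_body⁴ − T_wall⁴).
A = 4πr² = 0.3632 m²; T_body⁴ − T_wall⁴ = 3.232×10¹⁰ − 8.999×10⁹ = 2.332×10¹⁰ K⁴.
|P_net| = 0.79·5.67×10⁻⁸·0.3632·2.332×10¹⁰.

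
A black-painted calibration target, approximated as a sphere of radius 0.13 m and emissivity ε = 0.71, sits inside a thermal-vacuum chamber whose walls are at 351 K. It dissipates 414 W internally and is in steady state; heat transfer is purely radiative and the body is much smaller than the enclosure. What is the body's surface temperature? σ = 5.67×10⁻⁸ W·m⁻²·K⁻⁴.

T ≈ 502 K

For a small grey body in a large enclosure, net radiated power = εσA(T⁴ − T_w⁴).
Steady state: P = εσA(T⁴ − T_w⁴) with A = 4πr² = 0.2124 m².
T⁴ = P/(εσA) + T_w⁴ = 414/(0.71·5.67×10⁻⁸·0.2124) + (351)⁴
    = 4.842×10¹⁰ + 1.518×10¹⁰ = 6.360×10¹⁰ K⁴.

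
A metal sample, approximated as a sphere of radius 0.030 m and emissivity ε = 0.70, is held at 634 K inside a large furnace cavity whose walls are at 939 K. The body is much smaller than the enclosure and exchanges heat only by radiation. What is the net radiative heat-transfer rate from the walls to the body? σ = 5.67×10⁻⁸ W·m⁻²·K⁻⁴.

P_net ≈ 276 W

For a small grey body in a large enclosure: P_net = εσA(T_body⁴ − T_wall⁴).
A = 4πr² = 0.01131 m²; T_body⁴ − T_wall⁴ = 1.616×10¹¹ − 7.774×10¹¹ = -6.159×10¹¹ K⁴.
|P_net| = 0.70·5.67×10⁻⁸·0.01131·6.159×10¹¹.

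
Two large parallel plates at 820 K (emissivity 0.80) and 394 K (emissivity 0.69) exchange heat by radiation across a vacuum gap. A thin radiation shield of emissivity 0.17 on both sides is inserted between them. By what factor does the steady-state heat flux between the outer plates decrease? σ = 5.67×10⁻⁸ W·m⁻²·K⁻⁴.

Without shield: q₀ = σΔ(T⁴)/(1/ε₁+1/ε₂−1) with denominator 1.699.
With shield the two gaps are in series; the resistances add: (1/ε₁+1/ε_s−1)+(1/ε_s+1/ε₂−1) = 6.132+6.332 = 12.46.
Heat-flux ratio q₀/q = 12.46/1.699.

factor ≈ 7.33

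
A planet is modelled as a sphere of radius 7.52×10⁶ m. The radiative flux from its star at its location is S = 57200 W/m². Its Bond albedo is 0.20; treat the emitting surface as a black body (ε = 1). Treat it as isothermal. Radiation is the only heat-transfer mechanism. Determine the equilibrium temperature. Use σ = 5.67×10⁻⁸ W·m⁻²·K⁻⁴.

T ≈ 670 K

At equilibrium, absorbed power = emitted power.
Absorbing cross-section = πr² = 1.777×10¹⁴ m²; emitting surface = 4πr² = 7.106×10¹⁴ m² (ratio 4).
(1−a)S·A_cross = εσ·A_surf·T⁴  ⇒  T⁴ = (1−a)S/(4σ).
T⁴ = 0.800·57200/(4·5.67×10⁻⁸) = 2.018×10¹¹ K⁴.
T = (2.018×10¹¹)^(1/4).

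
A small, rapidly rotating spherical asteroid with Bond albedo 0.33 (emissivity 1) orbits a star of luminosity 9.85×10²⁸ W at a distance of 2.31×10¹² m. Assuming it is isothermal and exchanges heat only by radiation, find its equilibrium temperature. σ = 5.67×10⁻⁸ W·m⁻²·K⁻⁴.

T ≈ 257 K

First find the stellar flux at distance d: S = L/(4πd²) = 9.85×10²⁸/(4π·(2.31×10¹²)²) = 1469 W/m².
For an isothermal sphere, absorbed (1−a)S·πr² = emitted σ·4πr²·T⁴, so T⁴ = (1−a)S/(4σ).
T⁴ = 0.670·1469/(4·5.67×10⁻⁸) = 4.339×10⁹ K⁴.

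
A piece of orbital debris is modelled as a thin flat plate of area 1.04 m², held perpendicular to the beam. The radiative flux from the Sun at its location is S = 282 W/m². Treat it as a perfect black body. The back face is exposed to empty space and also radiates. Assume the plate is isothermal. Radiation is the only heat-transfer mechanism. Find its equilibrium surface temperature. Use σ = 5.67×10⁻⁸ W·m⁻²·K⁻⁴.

At equilibrium, absorbed power = emitted power.
Absorbing cross-section = A = 1.040 m²; emitting surface = 2A = 2.080 m² (ratio 2).
S·A_cross = εσ·A_surf·T⁴  ⇒  T⁴ = S/(2σ).
T⁴ = 1.00·282/(2·5.67×10⁻⁸) = 2.487×10⁹ K⁴.
T = (2.487×10⁹)^(1/4).

T ≈ 223 K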